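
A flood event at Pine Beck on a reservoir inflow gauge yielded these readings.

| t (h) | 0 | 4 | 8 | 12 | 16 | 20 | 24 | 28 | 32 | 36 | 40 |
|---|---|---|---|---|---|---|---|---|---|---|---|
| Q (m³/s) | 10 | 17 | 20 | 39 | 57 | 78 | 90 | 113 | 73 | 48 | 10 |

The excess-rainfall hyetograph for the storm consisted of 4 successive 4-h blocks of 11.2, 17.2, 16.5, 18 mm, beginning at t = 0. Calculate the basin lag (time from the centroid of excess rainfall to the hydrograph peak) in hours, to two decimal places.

Centroid of excess rainfall: t_c = Σ P_i·t̄_i / ΣP_i = 8.6264 h (block centres at 2, 6, 10, 14 h).
Hydrograph peak occurs at t = 28 h, so basin lag t_L = 28 − 8.6264 = 19.37 h.

t_L ≈ 19.37 h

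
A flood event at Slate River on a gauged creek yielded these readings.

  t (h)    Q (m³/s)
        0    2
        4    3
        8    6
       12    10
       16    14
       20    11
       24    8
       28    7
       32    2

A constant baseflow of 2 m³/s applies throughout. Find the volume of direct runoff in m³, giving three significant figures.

Direct-runoff ordinates (Q − Q_b): 0.0, 1.0, 4.0, 8.0, 12.0, 9.0, 6.0, 5.0, 0.0 m³/s.
ΣQ_DR = 45.00 m³/s.
With Δt = 4 h = 14400 s, V = ΣQ_DR · Δt = 45.00 × 14400 = 6.48 × 10^5 m³.

V ≈ 6.48 × 10^5 m³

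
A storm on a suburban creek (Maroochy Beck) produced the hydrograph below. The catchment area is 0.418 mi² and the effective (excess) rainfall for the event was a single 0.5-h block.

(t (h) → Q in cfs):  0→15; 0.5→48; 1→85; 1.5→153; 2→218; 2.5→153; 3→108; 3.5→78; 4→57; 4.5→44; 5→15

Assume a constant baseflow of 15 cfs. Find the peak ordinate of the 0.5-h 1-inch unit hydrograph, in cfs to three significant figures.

U_p ≈ 135 cfs

Direct runoff: 0.0, 33.0, 70.0, 138.0, 203.0, 138.0, 93.0, 63.0, 42.0, 29.0, 0.0 cfs; ΣQ_DR = 809.0 cfs, peak = 203.0 cfs.
Runoff depth d = ΣQ_DR·Δt / A = 809.0 × 1800 / (0.418 mi²) = 1.500 in.
The 1-inch UH is the DRH scaled by (1 in)/d, so U_p = 203.0 × 1/1.500 = 135 cfs.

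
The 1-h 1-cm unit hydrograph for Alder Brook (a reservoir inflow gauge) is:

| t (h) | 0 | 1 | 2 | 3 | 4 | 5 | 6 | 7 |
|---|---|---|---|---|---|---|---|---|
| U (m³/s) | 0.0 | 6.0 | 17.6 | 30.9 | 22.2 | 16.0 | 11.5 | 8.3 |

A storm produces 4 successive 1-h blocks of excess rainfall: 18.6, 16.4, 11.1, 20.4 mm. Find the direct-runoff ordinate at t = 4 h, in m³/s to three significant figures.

Q ≈ 124 m³/s

By discrete convolution, Q_j = Σ (P_i / 10 mm) · U_{j−i}.
At t = 4 h (j=4): Q = (18.6/10)·22.2 + (16.4/10)·30.9 + (11.1/10)·17.6 + (20.4/10)·6.0 = 124 m³/s.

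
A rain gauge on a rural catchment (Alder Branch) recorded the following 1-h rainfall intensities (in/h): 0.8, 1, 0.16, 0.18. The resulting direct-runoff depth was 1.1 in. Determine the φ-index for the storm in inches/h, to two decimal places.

φ ≈ 0.35 in/h

Only the 2 blocks with intensity above φ contribute runoff: 0.8, 1 in/h.
Σ(I−φ)·Δt = d  ⇒  (0.8+1 − 2φ)·1 = 1.1
φ = (1.800 − 1.1/1) / 2 = 0.35 in/h.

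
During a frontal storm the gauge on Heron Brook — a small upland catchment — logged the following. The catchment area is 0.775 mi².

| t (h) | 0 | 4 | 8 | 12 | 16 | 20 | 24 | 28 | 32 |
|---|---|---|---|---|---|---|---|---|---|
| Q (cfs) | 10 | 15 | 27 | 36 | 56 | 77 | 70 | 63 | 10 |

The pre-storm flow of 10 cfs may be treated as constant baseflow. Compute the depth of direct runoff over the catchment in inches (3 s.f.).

Direct runoff: 0.0, 5.0, 17.0, 26.0, 46.0, 67.0, 60.0, 53.0, 0.0 cfs; ΣQ_DR = 274.0 cfs.
V = ΣQ_DR · Δt = 274.0 × 14400 s = 3.946 × 10^6 ft³.
Over A = 0.775 mi², depth = V / A = 2.19 in.

d ≈ 2.19 in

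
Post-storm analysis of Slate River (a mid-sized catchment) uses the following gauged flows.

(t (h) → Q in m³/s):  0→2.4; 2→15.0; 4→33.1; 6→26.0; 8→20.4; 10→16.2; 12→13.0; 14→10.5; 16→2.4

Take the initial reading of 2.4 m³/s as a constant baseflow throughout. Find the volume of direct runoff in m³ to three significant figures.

Direct-runoff ordinates (Q − Q_b): 0.0, 12.6, 30.7, 23.6, 18.0, 13.8, 10.6, 8.1, 0.0 m³/s.
ΣQ_DR = 117.4 m³/s.
With Δt = 2 h = 7200 s, V = ΣQ_DR · Δt = 117.4 × 7200 = 8.45 × 10^5 m³.

V ≈ 8.45 × 10^5 m³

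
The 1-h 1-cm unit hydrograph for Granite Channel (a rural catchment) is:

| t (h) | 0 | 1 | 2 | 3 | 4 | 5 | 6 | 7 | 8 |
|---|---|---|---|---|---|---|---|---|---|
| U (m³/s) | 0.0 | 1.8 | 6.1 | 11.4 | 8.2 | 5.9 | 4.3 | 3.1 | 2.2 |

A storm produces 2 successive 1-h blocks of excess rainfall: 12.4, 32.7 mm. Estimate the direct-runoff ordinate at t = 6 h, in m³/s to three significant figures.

By discrete convolution, Q_j = Σ (P_i / 10 mm) · U_{j−i}.
At t = 6 h (j=6): Q = (12.4/10)·4.3 + (32.7/10)·5.9 = 24.6 m³/s.

Q ≈ 24.6 m³/s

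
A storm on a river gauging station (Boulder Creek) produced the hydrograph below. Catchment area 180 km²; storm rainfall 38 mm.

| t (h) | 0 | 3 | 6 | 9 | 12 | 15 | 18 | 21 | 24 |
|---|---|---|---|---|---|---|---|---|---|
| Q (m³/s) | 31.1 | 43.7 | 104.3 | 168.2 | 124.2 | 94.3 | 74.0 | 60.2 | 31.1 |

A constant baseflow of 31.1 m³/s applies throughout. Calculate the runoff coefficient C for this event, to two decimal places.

C ≈ 0.71

ΣQ_DR = 451.2 m³/s; V = ΣQ_DR·Δt = 4.873 × 10^6 m³.
Runoff depth d = V / A = 27.07 mm.
C = d / P = 27.07 / 38 = 0.71.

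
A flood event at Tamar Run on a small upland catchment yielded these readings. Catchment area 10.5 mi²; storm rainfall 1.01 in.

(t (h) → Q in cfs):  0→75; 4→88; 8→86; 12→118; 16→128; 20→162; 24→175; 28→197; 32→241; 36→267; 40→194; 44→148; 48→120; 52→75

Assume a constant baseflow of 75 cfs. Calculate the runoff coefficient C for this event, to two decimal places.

ΣQ_DR = 1024 cfs; V = ΣQ_DR·Δt = 1.475 × 10^7 ft³.
Runoff depth d = V / A = 0.6045 in.
C = d / P = 0.6045 / 1.01 = 0.60.

C ≈ 0.60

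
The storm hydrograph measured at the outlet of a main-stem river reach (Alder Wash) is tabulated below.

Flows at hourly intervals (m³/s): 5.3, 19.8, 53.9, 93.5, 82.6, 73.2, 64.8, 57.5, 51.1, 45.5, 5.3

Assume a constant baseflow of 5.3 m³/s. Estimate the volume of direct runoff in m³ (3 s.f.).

Direct-runoff ordinates (Q − Q_b): 0.0, 14.5, 48.6, 88.2, 77.3, 67.9, 59.5, 52.2, 45.8, 40.2, 0.0 m³/s.
ΣQ_DR = 494.2 m³/s.
With Δt = 1 h = 3600 s, V = ΣQ_DR · Δt = 494.2 × 3600 = 1.78 × 10^6 m³.

V ≈ 1.78 × 10^6 m³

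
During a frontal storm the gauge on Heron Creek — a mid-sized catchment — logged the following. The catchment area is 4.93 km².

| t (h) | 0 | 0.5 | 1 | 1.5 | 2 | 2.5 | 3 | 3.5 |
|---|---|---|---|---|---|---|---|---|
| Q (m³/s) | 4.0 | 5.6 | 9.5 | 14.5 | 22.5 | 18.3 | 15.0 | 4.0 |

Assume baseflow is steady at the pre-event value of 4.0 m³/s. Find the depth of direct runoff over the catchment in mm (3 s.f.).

d ≈ 22.4 mm

Direct runoff: 0.0, 1.6, 5.5, 10.5, 18.5, 14.3, 11.0, 0.0 m³/s; ΣQ_DR = 61.40 m³/s.
V = ΣQ_DR · Δt = 61.40 × 1800 s = 1.105 × 10^5 m³.
Over A = 4.93 km², depth = V / A = 22.4 mm.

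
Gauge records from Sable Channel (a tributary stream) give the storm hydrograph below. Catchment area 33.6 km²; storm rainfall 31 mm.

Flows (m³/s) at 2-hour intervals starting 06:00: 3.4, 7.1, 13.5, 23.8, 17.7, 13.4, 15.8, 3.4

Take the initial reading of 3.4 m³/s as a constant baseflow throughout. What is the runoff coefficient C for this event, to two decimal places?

ΣQ_DR = 70.90 m³/s; V = ΣQ_DR·Δt = 5.105 × 10^5 m³.
Runoff depth d = V / A = 15.19 mm.
C = d / P = 15.19 / 31 = 0.49.

C ≈ 0.49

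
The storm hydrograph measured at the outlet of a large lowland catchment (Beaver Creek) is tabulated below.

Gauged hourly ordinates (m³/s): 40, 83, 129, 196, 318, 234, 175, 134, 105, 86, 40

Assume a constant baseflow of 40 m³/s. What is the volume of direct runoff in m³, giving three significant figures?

V ≈ 3.96 × 10^6 m³

Direct-runoff ordinates (Q − Q_b): 0.0, 43.0, 89.0, 156.0, 278.0, 194.0, 135.0, 94.0, 65.0, 46.0, 0.0 m³/s.
ΣQ_DR = 1100 m³/s.
With Δt = 1 h = 3600 s, V = ΣQ_DR · Δt = 1100 × 3600 = 3.96 × 10^6 m³.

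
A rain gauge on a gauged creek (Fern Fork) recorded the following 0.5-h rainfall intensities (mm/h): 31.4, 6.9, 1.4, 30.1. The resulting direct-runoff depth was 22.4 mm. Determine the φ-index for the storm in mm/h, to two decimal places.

φ ≈ 8.35 mm/h

Only the 2 blocks with intensity above φ contribute runoff: 31.4, 30.1 mm/h.
Σ(I−φ)·Δt = d  ⇒  (31.4+30.1 − 2φ)·0.5 = 22.4
φ = (61.50 − 22.4/0.5) / 2 = 8.35 mm/h.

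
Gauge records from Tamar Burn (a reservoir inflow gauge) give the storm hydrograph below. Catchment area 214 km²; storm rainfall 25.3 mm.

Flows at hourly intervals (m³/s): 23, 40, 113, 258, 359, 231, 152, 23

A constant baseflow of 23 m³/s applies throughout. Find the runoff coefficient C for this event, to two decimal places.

C ≈ 0.67

ΣQ_DR = 1015 m³/s; V = ΣQ_DR·Δt = 3.654 × 10^6 m³.
Runoff depth d = V / A = 17.07 mm.
C = d / P = 17.07 / 25.3 = 0.67.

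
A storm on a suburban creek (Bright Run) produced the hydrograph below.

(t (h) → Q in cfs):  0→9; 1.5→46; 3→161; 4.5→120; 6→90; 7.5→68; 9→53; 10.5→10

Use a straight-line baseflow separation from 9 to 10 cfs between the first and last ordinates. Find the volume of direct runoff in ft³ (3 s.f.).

Direct-runoff ordinates (Q − Q_b): 0.00, 36.86, 151.71, 110.57, 80.43, 58.29, 43.14, 0.00 cfs.
ΣQ_DR = 481.0 cfs.
With Δt = 1.5 h = 5400 s, V = ΣQ_DR · Δt = 481.0 × 5400 = 2.60 × 10^6 ft³.

V ≈ 2.60 × 10^6 ft³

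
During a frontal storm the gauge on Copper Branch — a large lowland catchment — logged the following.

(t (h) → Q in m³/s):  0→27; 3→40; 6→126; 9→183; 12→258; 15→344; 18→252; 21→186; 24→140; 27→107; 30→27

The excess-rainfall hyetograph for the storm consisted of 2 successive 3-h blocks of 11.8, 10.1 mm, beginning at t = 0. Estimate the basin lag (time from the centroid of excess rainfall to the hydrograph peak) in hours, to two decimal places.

Centroid of excess rainfall: t_c = Σ P_i·t̄_i / ΣP_i = 2.8836 h (block centres at 1.5, 4.5 h).
Hydrograph peak occurs at t = 15 h, so basin lag t_L = 15 − 2.8836 = 12.12 h.

t_L ≈ 12.12 h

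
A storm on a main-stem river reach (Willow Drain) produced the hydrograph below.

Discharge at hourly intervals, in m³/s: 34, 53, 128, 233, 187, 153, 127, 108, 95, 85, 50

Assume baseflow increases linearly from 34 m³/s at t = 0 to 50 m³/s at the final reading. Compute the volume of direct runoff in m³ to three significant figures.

Direct-runoff ordinates (Q − Q_b): 0.00, 17.40, 90.80, 194.20, 146.60, 111.00, 83.40, 62.80, 48.20, 36.60, 0.00 m³/s.
ΣQ_DR = 791.0 m³/s.
With Δt = 1 h = 3600 s, V = ΣQ_DR · Δt = 791.0 × 3600 = 2.85 × 10^6 m³.

V ≈ 2.85 × 10^6 m³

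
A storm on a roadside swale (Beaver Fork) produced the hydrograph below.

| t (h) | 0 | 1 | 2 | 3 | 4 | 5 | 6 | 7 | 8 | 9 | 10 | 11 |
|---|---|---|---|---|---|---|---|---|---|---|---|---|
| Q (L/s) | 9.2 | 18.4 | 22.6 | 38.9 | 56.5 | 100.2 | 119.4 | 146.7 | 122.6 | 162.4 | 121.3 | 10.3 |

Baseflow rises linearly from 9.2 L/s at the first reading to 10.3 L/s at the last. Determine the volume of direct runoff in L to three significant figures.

V ≈ 2.92 × 10^6 L

Direct-runoff ordinates (Q − Q_b): 0.00, 9.10, 13.20, 29.40, 46.90, 90.50, 109.60, 136.80, 112.60, 152.30, 111.10, 0.00 L/s.
ΣQ_DR = 811.5 L/s.
With Δt = 1 h = 3600 s, V = ΣQ_DR · Δt = 811.5 × 3600 = 2.92 × 10^6 L.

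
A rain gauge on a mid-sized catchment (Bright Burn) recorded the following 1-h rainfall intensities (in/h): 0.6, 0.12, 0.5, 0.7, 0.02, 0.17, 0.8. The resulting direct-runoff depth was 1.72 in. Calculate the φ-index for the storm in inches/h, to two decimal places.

Only the 4 blocks with intensity above φ contribute runoff: 0.6, 0.5, 0.7, 0.8 in/h.
Σ(I−φ)·Δt = d  ⇒  (0.6+0.5+0.7+0.8 − 4φ)·1 = 1.72
φ = (2.600 − 1.72/1) / 4 = 0.22 in/h.

φ ≈ 0.22 in/h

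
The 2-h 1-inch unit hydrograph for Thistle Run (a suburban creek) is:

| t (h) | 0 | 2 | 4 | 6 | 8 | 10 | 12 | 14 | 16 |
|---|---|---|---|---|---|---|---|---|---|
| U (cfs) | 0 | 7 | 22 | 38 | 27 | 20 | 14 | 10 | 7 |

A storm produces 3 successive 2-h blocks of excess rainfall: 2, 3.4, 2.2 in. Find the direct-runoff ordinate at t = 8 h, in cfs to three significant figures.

Q ≈ 232 cfs

By discrete convolution, Q_j = Σ (P_i / 1 in) · U_{j−i}.
At t = 8 h (j=4): Q = (2/1)·27 + (3.4/1)·38 + (2.2/1)·22 = 232 cfs.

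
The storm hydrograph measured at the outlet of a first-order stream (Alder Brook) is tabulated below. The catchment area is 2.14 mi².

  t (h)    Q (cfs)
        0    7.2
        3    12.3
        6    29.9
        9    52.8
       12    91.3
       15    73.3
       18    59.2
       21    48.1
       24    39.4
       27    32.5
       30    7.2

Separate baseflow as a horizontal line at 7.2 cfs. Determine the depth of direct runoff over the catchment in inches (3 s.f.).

Direct runoff: 0.0, 5.1, 22.7, 45.6, 84.1, 66.1, 52.0, 40.9, 32.2, 25.3, 0.0 cfs; ΣQ_DR = 374.0 cfs.
V = ΣQ_DR · Δt = 374.0 × 10800 s = 4.039 × 10^6 ft³.
Over A = 2.14 mi², depth = V / A = 0.812 in.

d ≈ 0.812 in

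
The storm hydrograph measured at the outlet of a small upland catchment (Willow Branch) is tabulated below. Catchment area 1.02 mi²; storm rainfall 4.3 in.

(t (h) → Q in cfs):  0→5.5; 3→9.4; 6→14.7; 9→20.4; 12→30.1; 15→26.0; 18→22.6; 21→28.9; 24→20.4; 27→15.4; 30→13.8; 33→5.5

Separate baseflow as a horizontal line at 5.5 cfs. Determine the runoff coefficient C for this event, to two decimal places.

ΣQ_DR = 146.7 cfs; V = ΣQ_DR·Δt = 1.584 × 10^6 ft³.
Runoff depth d = V / A = 0.6686 in.
C = d / P = 0.6686 / 4.3 = 0.16.

C ≈ 0.16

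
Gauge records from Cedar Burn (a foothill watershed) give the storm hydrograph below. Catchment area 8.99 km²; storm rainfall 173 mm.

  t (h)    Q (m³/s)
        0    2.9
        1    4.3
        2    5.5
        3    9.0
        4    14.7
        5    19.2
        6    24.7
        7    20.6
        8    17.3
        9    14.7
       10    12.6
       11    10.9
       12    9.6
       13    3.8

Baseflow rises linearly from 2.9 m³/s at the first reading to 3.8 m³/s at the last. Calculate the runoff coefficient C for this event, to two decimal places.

ΣQ_DR = 122.9 m³/s; V = ΣQ_DR·Δt = 4.424 × 10^5 m³.
Runoff depth d = V / A = 49.21 mm.
C = d / P = 49.21 / 173 = 0.28.

C ≈ 0.28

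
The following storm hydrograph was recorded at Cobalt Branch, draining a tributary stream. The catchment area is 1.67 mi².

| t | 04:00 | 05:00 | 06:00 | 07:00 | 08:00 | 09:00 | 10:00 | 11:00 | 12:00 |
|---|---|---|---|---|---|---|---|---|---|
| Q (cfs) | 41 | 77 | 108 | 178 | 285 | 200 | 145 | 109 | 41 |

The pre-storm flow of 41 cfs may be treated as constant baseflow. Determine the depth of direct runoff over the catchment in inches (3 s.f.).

Direct runoff: 0.0, 36.0, 67.0, 137.0, 244.0, 159.0, 104.0, 68.0, 0.0 cfs; ΣQ_DR = 815.0 cfs.
V = ΣQ_DR · Δt = 815.0 × 3600 s = 2.934 × 10^6 ft³.
Over A = 1.67 mi², depth = V / A = 0.756 in.

d ≈ 0.756 in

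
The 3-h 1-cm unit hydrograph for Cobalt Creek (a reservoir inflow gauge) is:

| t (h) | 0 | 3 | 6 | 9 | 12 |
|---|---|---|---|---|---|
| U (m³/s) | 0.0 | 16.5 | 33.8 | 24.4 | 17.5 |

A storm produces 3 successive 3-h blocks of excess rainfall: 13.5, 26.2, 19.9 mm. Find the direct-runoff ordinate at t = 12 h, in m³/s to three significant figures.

Q ≈ 155 m³/s

By discrete convolution, Q_j = Σ (P_i / 10 mm) · U_{j−i}.
At t = 12 h (j=4): Q = (13.5/10)·17.5 + (26.2/10)·24.4 + (19.9/10)·33.8 = 155 m³/s.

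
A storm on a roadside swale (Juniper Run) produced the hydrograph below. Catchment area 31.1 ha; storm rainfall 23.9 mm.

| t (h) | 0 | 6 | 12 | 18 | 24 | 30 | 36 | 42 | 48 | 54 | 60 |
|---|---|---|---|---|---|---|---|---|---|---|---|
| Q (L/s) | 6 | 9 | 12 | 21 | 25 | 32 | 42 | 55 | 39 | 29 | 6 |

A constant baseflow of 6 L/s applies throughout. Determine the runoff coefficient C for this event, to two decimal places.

ΣQ_DR = 210.0 L/s; V = ΣQ_DR·Δt = 4.536 × 10^6 L.
Runoff depth d = V / A = 14.59 mm.
C = d / P = 14.59 / 23.9 = 0.61.

C ≈ 0.61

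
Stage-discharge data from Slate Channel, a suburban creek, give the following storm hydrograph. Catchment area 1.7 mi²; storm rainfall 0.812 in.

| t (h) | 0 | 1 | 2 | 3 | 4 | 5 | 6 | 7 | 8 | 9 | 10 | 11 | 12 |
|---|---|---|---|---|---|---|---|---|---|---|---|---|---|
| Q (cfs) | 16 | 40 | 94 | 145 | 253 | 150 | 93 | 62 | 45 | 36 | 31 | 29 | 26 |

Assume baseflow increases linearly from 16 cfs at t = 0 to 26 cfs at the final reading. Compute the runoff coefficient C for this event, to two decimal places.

C ≈ 0.84

ΣQ_DR = 747.0 cfs; V = ΣQ_DR·Δt = 2.689 × 10^6 ft³.
Runoff depth d = V / A = 0.6809 in.
C = d / P = 0.6809 / 0.812 = 0.84.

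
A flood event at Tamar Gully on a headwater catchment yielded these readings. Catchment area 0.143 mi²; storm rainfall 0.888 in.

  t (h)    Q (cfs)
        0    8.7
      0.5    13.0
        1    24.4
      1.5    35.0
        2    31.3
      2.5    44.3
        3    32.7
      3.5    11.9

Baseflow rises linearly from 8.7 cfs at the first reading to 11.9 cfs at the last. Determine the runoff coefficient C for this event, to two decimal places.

ΣQ_DR = 118.9 cfs; V = ΣQ_DR·Δt = 2.140 × 10^5 ft³.
Runoff depth d = V / A = 0.6442 in.
C = d / P = 0.6442 / 0.888 = 0.73.

C ≈ 0.73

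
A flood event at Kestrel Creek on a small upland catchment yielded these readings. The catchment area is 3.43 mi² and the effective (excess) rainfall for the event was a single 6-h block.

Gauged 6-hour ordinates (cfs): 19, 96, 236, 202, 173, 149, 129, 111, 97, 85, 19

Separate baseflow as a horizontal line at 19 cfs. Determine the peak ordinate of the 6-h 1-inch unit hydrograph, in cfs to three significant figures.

Direct runoff: 0.0, 77.0, 217.0, 183.0, 154.0, 130.0, 110.0, 92.0, 78.0, 66.0, 0.0 cfs; ΣQ_DR = 1107 cfs, peak = 217.0 cfs.
Runoff depth d = ΣQ_DR·Δt / A = 1107 × 21600 / (3.43 mi²) = 3.001 in.
The 1-inch UH is the DRH scaled by (1 in)/d, so U_p = 217.0 × 1/3.001 = 72.3 cfs.

U_p ≈ 72.3 cfs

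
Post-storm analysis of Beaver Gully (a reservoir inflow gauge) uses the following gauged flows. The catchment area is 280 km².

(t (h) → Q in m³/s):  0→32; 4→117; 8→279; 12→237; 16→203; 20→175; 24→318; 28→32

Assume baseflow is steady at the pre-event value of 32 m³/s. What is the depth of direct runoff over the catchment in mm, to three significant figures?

Direct runoff: 0.0, 85.0, 247.0, 205.0, 171.0, 143.0, 286.0, 0.0 m³/s; ΣQ_DR = 1137 m³/s.
V = ΣQ_DR · Δt = 1137 × 14400 s = 1.637 × 10^7 m³.
Over A = 280 km², depth = V / A = 58.5 mm.

d ≈ 58.5 mm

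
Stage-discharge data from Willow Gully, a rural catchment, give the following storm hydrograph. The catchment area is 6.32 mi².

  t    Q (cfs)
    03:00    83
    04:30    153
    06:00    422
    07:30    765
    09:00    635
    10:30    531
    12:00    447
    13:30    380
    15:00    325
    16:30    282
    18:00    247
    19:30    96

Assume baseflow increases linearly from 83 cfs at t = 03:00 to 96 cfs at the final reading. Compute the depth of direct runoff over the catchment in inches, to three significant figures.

Direct runoff: 0.00, 68.82, 336.64, 678.45, 547.27, 442.09, 356.91, 288.73, 232.55, 188.36, 152.18, 0.00 cfs; ΣQ_DR = 3292 cfs.
V = ΣQ_DR · Δt = 3292 × 5400 s = 1.778 × 10^7 ft³.
Over A = 6.32 mi², depth = V / A = 1.21 in.

d ≈ 1.21 in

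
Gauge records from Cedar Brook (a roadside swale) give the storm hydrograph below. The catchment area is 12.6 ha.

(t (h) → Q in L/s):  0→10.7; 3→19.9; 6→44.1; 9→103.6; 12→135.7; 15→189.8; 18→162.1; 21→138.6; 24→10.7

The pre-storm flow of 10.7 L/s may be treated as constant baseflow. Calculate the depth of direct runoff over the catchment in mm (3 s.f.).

Direct runoff: 0.0, 9.2, 33.4, 92.9, 125.0, 179.1, 151.4, 127.9, 0.0 L/s; ΣQ_DR = 718.9 L/s.
V = ΣQ_DR · Δt = 718.9 × 10800 s = 7.764 × 10^6 L.
Over A = 12.6 ha, depth = V / A = 61.6 mm.

d ≈ 61.6 mm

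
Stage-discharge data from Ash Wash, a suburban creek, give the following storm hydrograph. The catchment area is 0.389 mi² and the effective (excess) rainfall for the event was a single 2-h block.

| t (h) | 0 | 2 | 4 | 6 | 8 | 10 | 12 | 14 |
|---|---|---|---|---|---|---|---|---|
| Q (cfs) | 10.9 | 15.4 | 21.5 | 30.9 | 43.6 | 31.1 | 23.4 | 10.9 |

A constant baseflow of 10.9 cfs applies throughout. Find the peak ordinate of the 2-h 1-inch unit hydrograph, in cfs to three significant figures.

U_p ≈ 40.8 cfs

Direct runoff: 0.0, 4.5, 10.6, 20.0, 32.7, 20.2, 12.5, 0.0 cfs; ΣQ_DR = 100.5 cfs, peak = 32.7 cfs.
Runoff depth d = ΣQ_DR·Δt / A = 100.5 × 7200 / (0.389 mi²) = 0.8007 in.
The 1-inch UH is the DRH scaled by (1 in)/d, so U_p = 32.7 × 1/0.8007 = 40.8 cfs.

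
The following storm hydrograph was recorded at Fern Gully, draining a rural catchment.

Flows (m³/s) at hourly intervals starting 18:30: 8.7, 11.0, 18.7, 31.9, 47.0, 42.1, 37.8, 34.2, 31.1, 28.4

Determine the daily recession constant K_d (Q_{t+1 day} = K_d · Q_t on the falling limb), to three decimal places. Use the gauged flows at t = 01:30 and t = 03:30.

Between t = 01:30 and t = 03:30 the flow falls from 34.2 to 28.4 m³/s over 2×1 h = 2 h.
Per-interval ratio K = (28.4/34.2)^(1/2) = 0.9113; K_d = K^(24/1) = 0.108.

K_d ≈ 0.108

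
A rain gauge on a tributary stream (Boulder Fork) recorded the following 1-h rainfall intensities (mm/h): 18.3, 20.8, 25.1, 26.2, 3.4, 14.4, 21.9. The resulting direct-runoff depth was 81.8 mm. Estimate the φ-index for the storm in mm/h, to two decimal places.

φ ≈ 7.48 mm/h

Only the 6 blocks with intensity above φ contribute runoff: 18.3, 20.8, 25.1, 26.2, 14.4, 21.9 mm/h.
Σ(I−φ)·Δt = d  ⇒  (18.3+20.8+25.1+26.2+14.4+21.9 − 6φ)·1 = 81.8
φ = (126.7 − 81.8/1) / 6 = 7.48 mm/h.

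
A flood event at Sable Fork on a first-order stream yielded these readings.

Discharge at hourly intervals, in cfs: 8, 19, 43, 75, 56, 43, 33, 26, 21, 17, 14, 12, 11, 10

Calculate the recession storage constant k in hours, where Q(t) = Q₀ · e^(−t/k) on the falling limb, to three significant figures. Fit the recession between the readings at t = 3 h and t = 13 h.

k ≈ 4.96 h

On the falling limb, Q drops from 75 to 10 cfs between t = 3 h and t = 13 h (Δt = 10 h).
k = −Δt / ln(Q₂/Q₁) = −10 / ln(10/75) = 4.96 h.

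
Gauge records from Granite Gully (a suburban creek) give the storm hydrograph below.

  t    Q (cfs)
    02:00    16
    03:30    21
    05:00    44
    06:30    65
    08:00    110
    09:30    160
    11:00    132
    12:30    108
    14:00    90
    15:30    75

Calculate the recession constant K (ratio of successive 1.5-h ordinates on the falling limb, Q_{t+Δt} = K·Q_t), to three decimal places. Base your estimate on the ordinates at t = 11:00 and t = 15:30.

Using the recession-limb readings at t = 11:00 and t = 15:30: Q falls from 132 to 75 cfs over 3 intervals.
K = (Q₂/Q₁)^(1/3) = (75/132)^(1/3) = 0.828.

K ≈ 0.828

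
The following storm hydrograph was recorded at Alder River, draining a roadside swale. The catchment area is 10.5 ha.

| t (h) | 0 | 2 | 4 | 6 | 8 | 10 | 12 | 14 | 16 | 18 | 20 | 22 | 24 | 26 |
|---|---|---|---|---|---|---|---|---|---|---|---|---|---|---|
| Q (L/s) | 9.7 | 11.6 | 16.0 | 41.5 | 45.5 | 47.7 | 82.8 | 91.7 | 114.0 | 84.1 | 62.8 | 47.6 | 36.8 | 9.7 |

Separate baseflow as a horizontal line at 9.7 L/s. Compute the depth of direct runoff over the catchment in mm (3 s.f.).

Direct runoff: 0.0, 1.9, 6.3, 31.8, 35.8, 38.0, 73.1, 82.0, 104.3, 74.4, 53.1, 37.9, 27.1, 0.0 L/s; ΣQ_DR = 565.7 L/s.
V = ΣQ_DR · Δt = 565.7 × 7200 s = 4.073 × 10^6 L.
Over A = 10.5 ha, depth = V / A = 38.8 mm.

d ≈ 38.8 mm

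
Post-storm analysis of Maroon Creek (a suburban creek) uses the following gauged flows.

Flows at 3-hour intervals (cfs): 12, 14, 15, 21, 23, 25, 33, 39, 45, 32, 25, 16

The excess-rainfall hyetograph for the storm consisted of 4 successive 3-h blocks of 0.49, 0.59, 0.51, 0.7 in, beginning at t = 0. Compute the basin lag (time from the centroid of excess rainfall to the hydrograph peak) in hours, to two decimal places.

Centroid of excess rainfall: t_c = Σ P_i·t̄_i / ΣP_i = 6.3603 h (block centres at 1.5, 4.5, 7.5, 10.5 h).
Hydrograph peak occurs at t = 24 h, so basin lag t_L = 24 − 6.3603 = 17.64 h.

t_L ≈ 17.64 h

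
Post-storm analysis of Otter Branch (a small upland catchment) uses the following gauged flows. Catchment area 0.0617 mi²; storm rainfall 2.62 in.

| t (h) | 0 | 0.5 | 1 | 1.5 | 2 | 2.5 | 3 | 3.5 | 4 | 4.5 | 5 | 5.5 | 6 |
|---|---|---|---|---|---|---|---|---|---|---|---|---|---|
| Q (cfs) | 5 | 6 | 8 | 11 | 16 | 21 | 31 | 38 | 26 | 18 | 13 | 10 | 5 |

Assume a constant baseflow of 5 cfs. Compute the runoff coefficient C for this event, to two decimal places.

C ≈ 0.69

ΣQ_DR = 143.0 cfs; V = ΣQ_DR·Δt = 2.574 × 10^5 ft³.
Runoff depth d = V / A = 1.796 in.
C = d / P = 1.796 / 2.62 = 0.69.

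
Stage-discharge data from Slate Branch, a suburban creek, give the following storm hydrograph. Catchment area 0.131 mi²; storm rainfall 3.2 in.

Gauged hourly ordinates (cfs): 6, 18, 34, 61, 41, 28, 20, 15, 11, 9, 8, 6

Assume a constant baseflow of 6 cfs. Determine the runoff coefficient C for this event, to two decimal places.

ΣQ_DR = 185.0 cfs; V = ΣQ_DR·Δt = 6.660 × 10^5 ft³.
Runoff depth d = V / A = 2.188 in.
C = d / P = 2.188 / 3.2 = 0.68.

C ≈ 0.68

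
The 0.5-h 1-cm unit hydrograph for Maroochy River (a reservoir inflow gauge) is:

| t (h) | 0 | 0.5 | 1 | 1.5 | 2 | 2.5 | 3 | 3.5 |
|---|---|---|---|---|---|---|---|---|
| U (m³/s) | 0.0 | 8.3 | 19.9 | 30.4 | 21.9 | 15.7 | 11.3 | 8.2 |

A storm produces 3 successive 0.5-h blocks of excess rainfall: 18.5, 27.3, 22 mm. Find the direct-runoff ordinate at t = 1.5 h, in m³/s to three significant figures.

Q ≈ 129 m³/s

By discrete convolution, Q_j = Σ (P_i / 10 mm) · U_{j−i}.
At t = 1.5 h (j=3): Q = (18.5/10)·30.4 + (27.3/10)·19.9 + (22/10)·8.3 = 129 m³/s.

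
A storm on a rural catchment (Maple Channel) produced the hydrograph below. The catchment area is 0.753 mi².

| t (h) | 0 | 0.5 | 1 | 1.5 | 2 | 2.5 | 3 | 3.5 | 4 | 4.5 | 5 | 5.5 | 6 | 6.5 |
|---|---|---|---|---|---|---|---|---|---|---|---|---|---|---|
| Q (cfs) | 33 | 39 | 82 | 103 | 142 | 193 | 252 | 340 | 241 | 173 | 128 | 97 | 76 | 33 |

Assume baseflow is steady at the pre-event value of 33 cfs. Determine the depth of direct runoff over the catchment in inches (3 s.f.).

d ≈ 1.51 in

Direct runoff: 0.0, 6.0, 49.0, 70.0, 109.0, 160.0, 219.0, 307.0, 208.0, 140.0, 95.0, 64.0, 43.0, 0.0 cfs; ΣQ_DR = 1470 cfs.
V = ΣQ_DR · Δt = 1470 × 1800 s = 2.646 × 10^6 ft³.
Over A = 0.753 mi², depth = V / A = 1.51 in.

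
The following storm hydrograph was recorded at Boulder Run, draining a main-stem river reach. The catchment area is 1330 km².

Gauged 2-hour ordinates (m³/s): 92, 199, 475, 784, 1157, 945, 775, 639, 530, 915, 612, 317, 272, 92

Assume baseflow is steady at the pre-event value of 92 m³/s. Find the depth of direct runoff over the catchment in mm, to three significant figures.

Direct runoff: 0.0, 107.0, 383.0, 692.0, 1065.0, 853.0, 683.0, 547.0, 438.0, 823.0, 520.0, 225.0, 180.0, 0.0 m³/s; ΣQ_DR = 6516 m³/s.
V = ΣQ_DR · Δt = 6516 × 7200 s = 4.692 × 10^7 m³.
Over A = 1330 km², depth = V / A = 35.3 mm.

d ≈ 35.3 mm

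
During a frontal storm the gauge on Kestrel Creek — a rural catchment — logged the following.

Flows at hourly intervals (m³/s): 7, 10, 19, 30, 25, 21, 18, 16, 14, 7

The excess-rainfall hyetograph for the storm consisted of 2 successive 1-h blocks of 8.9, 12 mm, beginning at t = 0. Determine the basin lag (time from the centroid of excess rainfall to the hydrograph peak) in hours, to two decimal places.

Centroid of excess rainfall: t_c = Σ P_i·t̄_i / ΣP_i = 1.0742 h (block centres at 0.5, 1.5 h).
Hydrograph peak occurs at t = 3 h, so basin lag t_L = 3 − 1.0742 = 1.93 h.

t_L ≈ 1.93 h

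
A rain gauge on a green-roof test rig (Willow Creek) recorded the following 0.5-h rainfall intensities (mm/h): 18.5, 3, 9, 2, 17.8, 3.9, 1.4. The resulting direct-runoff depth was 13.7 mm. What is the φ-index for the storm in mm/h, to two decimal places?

φ ≈ 5.97 mm/h

Only the 3 blocks with intensity above φ contribute runoff: 18.5, 9, 17.8 mm/h.
Σ(I−φ)·Δt = d  ⇒  (18.5+9+17.8 − 3φ)·0.5 = 13.7
φ = (45.30 − 13.7/0.5) / 3 = 5.97 mm/h.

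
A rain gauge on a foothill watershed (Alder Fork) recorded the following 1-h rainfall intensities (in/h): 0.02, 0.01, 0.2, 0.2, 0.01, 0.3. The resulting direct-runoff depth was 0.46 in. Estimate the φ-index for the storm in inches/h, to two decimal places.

Only the 3 blocks with intensity above φ contribute runoff: 0.2, 0.2, 0.3 in/h.
Σ(I−φ)·Δt = d  ⇒  (0.2+0.2+0.3 − 3φ)·1 = 0.46
φ = (0.7000 − 0.46/1) / 3 = 0.08 in/h.

φ ≈ 0.08 in/h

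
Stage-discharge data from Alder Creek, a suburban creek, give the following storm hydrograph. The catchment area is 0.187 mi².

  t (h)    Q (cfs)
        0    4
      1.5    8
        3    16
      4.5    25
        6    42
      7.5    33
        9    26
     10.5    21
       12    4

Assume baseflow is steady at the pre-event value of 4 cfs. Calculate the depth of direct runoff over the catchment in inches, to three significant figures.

d ≈ 1.78 in

Direct runoff: 0.0, 4.0, 12.0, 21.0, 38.0, 29.0, 22.0, 17.0, 0.0 cfs; ΣQ_DR = 143.0 cfs.
V = ΣQ_DR · Δt = 143.0 × 5400 s = 7.722 × 10^5 ft³.
Over A = 0.187 mi², depth = V / A = 1.78 in.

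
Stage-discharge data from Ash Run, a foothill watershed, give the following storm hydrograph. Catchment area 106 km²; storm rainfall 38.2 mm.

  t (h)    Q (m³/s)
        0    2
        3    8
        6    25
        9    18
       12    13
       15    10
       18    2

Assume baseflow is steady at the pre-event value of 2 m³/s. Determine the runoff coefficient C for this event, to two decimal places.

ΣQ_DR = 64.00 m³/s; V = ΣQ_DR·Δt = 6.912 × 10^5 m³.
Runoff depth d = V / A = 6.521 mm.
C = d / P = 6.521 / 38.2 = 0.17.

C ≈ 0.17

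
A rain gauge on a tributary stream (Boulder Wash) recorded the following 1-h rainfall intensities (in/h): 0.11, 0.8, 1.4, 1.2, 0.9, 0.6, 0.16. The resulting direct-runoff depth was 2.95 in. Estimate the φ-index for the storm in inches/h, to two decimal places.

φ ≈ 0.39 in/h

Only the 5 blocks with intensity above φ contribute runoff: 0.8, 1.4, 1.2, 0.9, 0.6 in/h.
Σ(I−φ)·Δt = d  ⇒  (0.8+1.4+1.2+0.9+0.6 − 5φ)·1 = 2.95
φ = (4.900 − 2.95/1) / 5 = 0.39 in/h.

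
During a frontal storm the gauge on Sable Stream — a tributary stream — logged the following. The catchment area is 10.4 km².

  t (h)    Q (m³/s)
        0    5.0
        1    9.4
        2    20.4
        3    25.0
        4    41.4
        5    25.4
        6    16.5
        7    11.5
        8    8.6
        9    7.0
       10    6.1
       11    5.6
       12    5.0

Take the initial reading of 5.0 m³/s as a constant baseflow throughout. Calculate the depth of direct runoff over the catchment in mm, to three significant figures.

d ≈ 42.2 mm

Direct runoff: 0.0, 4.4, 15.4, 20.0, 36.4, 20.4, 11.5, 6.5, 3.6, 2.0, 1.1, 0.6, 0.0 m³/s; ΣQ_DR = 121.9 m³/s.
V = ΣQ_DR · Δt = 121.9 × 3600 s = 4.388 × 10^5 m³.
Over A = 10.4 km², depth = V / A = 42.2 mm.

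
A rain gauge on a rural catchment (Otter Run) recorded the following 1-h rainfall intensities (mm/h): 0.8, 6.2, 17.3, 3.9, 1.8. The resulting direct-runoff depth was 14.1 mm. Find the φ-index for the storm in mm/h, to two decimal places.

φ ≈ 4.70 mm/h

Only the 2 blocks with intensity above φ contribute runoff: 6.2, 17.3 mm/h.
Σ(I−φ)·Δt = d  ⇒  (6.2+17.3 − 2φ)·1 = 14.1
φ = (23.50 − 14.1/1) / 2 = 4.70 mm/h.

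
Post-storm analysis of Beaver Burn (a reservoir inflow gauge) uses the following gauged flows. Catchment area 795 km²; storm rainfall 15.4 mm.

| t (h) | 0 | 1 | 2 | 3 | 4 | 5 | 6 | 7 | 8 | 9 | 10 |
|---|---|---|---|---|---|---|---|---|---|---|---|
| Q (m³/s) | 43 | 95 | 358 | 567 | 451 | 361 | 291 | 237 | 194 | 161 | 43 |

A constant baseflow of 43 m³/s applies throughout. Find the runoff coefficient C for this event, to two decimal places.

ΣQ_DR = 2328 m³/s; V = ΣQ_DR·Δt = 8.381 × 10^6 m³.
Runoff depth d = V / A = 10.54 mm.
C = d / P = 10.54 / 15.4 = 0.68.

C ≈ 0.68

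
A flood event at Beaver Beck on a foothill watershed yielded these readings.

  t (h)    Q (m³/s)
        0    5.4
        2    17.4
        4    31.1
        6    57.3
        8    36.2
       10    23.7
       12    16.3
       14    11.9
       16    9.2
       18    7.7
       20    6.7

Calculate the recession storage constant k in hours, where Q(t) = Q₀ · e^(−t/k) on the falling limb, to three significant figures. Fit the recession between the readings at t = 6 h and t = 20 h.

k ≈ 6.52 h

On the falling limb, Q drops from 57.3 to 6.7 m³/s between t = 6 h and t = 20 h (Δt = 14 h).
k = −Δt / ln(Q₂/Q₁) = −14 / ln(6.7/57.3) = 6.52 h.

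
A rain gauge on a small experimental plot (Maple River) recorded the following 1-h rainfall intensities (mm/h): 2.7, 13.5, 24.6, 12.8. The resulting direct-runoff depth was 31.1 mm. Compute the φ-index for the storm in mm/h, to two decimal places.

Only the 3 blocks with intensity above φ contribute runoff: 13.5, 24.6, 12.8 mm/h.
Σ(I−φ)·Δt = d  ⇒  (13.5+24.6+12.8 − 3φ)·1 = 31.1
φ = (50.90 − 31.1/1) / 3 = 6.60 mm/h.

φ ≈ 6.60 mm/h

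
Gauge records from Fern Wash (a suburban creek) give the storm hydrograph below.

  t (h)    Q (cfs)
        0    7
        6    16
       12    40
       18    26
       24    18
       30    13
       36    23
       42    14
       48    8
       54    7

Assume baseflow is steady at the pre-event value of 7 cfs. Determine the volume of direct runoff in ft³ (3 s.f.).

Direct-runoff ordinates (Q − Q_b): 0.0, 9.0, 33.0, 19.0, 11.0, 6.0, 16.0, 7.0, 1.0, 0.0 cfs.
ΣQ_DR = 102.0 cfs.
With Δt = 6 h = 21600 s, V = ΣQ_DR · Δt = 102.0 × 21600 = 2.20 × 10^6 ft³.

V ≈ 2.20 × 10^6 ft³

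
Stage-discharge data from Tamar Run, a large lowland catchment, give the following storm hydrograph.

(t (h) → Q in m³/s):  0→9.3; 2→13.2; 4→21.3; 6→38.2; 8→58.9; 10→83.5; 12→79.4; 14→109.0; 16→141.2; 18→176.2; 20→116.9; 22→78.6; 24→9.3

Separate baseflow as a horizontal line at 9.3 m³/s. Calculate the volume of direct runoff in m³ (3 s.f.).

V ≈ 5.86 × 10^6 m³

Direct-runoff ordinates (Q − Q_b): 0.0, 3.9, 12.0, 28.9, 49.6, 74.2, 70.1, 99.7, 131.9, 166.9, 107.6, 69.3, 0.0 m³/s.
ΣQ_DR = 814.1 m³/s.
With Δt = 2 h = 7200 s, V = ΣQ_DR · Δt = 814.1 × 7200 = 5.86 × 10^6 m³.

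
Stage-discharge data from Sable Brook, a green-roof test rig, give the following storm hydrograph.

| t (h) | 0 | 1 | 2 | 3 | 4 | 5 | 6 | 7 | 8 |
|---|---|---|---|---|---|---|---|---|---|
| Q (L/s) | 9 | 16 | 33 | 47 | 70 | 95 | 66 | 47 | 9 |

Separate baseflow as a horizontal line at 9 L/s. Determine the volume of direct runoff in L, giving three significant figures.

Direct-runoff ordinates (Q − Q_b): 0.0, 7.0, 24.0, 38.0, 61.0, 86.0, 57.0, 38.0, 0.0 L/s.
ΣQ_DR = 311.0 L/s.
With Δt = 1 h = 3600 s, V = ΣQ_DR · Δt = 311.0 × 3600 = 1.12 × 10^6 L.

V ≈ 1.12 × 10^6 L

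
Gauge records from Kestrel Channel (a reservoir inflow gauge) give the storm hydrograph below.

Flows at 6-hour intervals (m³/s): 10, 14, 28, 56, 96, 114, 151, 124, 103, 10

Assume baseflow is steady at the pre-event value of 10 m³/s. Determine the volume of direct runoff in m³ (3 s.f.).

Direct-runoff ordinates (Q − Q_b): 0.0, 4.0, 18.0, 46.0, 86.0, 104.0, 141.0, 114.0, 93.0, 0.0 m³/s.
ΣQ_DR = 606.0 m³/s.
With Δt = 6 h = 21600 s, V = ΣQ_DR · Δt = 606.0 × 21600 = 1.31 × 10^7 m³.

V ≈ 1.31 × 10^7 m³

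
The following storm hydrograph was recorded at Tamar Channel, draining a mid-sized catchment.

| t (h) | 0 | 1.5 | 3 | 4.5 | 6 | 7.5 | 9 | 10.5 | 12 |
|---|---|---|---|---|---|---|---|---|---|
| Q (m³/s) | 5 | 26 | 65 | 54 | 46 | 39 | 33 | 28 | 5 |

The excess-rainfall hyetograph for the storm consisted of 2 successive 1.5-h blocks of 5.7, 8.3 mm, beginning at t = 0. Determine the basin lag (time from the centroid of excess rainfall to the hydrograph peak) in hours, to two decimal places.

Centroid of excess rainfall: t_c = Σ P_i·t̄_i / ΣP_i = 1.6393 h (block centres at 0.75, 2.25 h).
Hydrograph peak occurs at t = 3 h, so basin lag t_L = 3 − 1.6393 = 1.36 h.

t_L ≈ 1.36 h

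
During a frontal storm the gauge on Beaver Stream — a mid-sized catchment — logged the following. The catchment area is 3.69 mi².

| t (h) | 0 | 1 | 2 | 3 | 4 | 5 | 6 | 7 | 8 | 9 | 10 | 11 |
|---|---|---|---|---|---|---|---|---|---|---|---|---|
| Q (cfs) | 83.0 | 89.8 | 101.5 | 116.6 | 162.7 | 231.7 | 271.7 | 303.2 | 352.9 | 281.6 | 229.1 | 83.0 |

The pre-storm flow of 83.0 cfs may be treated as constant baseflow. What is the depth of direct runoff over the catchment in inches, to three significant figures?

Direct runoff: 0.0, 6.8, 18.5, 33.6, 79.7, 148.7, 188.7, 220.2, 269.9, 198.6, 146.1, 0.0 cfs; ΣQ_DR = 1311 cfs.
V = ΣQ_DR · Δt = 1311 × 3600 s = 4.719 × 10^6 ft³.
Over A = 3.69 mi², depth = V / A = 0.550 in.

d ≈ 0.550 in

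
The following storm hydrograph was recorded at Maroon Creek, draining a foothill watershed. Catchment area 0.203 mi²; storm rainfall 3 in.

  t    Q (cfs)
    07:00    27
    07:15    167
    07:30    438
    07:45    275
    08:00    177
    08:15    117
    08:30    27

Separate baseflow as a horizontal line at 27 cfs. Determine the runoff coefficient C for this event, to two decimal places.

ΣQ_DR = 1039 cfs; V = ΣQ_DR·Δt = 9.351 × 10^5 ft³.
Runoff depth d = V / A = 1.983 in.
C = d / P = 1.983 / 3 = 0.66.

C ≈ 0.66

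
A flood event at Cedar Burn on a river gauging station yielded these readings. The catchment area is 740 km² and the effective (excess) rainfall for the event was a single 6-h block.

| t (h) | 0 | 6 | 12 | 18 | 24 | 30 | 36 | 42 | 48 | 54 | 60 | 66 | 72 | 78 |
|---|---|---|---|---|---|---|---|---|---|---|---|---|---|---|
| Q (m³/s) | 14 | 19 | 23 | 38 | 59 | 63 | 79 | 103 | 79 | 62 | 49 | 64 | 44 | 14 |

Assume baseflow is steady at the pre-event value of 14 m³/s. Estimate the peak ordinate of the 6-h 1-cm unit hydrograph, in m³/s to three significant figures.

U_p ≈ 59.3 m³/s

Direct runoff: 0.0, 5.0, 9.0, 24.0, 45.0, 49.0, 65.0, 89.0, 65.0, 48.0, 35.0, 50.0, 30.0, 0.0 m³/s; ΣQ_DR = 514.0 m³/s, peak = 89.0 m³/s.
Runoff depth d = ΣQ_DR·Δt / A = 514.0 × 21600 / (740 km²) = 15.00 mm.
The 1-cm UH is the DRH scaled by (10 mm)/d, so U_p = 89.0 × 10/15.00 = 59.3 m³/s.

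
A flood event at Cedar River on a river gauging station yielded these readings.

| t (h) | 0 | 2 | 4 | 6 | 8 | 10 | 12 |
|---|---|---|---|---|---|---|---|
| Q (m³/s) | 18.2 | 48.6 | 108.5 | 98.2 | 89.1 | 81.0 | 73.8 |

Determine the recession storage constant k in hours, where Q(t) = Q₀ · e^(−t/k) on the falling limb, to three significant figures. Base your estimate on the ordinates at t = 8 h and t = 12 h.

On the falling limb, Q drops from 89.1 to 73.8 m³/s between t = 8 h and t = 12 h (Δt = 4 h).
k = −Δt / ln(Q₂/Q₁) = −4 / ln(73.8/89.1) = 21.2 h.

k ≈ 21.2 h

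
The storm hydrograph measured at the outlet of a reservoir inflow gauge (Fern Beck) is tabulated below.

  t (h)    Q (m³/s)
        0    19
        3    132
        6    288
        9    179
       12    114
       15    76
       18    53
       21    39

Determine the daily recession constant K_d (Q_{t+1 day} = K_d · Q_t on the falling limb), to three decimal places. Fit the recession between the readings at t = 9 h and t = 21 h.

K_d ≈ 0.047

Between t = 9 h and t = 21 h the flow falls from 179 to 39 m³/s over 4×3 h = 12 h.
Per-interval ratio K = (39/179)^(1/4) = 0.6832; K_d = K^(24/3) = 0.047.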